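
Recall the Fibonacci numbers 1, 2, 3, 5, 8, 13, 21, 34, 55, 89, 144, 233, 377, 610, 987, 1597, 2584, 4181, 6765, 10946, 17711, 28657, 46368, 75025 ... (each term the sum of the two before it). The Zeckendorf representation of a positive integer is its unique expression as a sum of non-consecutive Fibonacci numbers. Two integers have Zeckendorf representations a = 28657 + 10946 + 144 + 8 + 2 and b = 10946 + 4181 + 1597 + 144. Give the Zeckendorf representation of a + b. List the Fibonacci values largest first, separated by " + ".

The two numbers are 39757 and 16868, so their sum is 56625.
Greedy algorithm:
largest Fibonacci ≤ 56625 is 46368; 56625 − 46368 = 10257
largest Fibonacci ≤ 10257 is 6765; 10257 − 6765 = 3492
largest Fibonacci ≤ 3492 is 2584; 3492 − 2584 = 908
largest Fibonacci ≤ 908 is 610; 908 − 610 = 298
largest Fibonacci ≤ 298 is 233; 298 − 233 = 65
largest Fibonacci ≤ 65 is 55; 65 − 55 = 10
largest Fibonacci ≤ 10 is 8; 10 − 8 = 2
largest Fibonacci ≤ 2 is 2; 2 − 2 = 0

46368 + 6765 + 2584 + 610 + 233 + 55 + 8 + 2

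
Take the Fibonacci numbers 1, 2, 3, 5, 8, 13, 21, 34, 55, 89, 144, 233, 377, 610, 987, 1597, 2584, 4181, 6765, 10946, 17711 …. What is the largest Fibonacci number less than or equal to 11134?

10946

10946 ≤ 11134 < 17711, so the largest Fibonacci number not exceeding 11134 is 10946.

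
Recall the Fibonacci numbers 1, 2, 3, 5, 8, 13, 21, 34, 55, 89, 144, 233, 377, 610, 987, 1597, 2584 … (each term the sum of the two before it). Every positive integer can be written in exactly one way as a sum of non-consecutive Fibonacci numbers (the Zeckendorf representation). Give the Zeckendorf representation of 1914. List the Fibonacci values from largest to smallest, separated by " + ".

1597 + 233 + 55 + 21 + 8

Repeatedly subtract the largest Fibonacci number that fits:
1914 − 1597 = 317
317 − 233 = 84
84 − 55 = 29
29 − 21 = 8
8 − 8 = 0
So 1914 = 1597 + 233 + 55 + 21 + 8, with no two terms consecutive in the sequence.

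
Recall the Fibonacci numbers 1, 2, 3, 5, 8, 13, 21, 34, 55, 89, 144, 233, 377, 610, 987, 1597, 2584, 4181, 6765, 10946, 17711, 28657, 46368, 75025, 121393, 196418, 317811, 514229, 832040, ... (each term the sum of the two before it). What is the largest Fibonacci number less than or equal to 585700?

514229

514229 ≤ 585700 < 832040, so the largest Fibonacci number not exceeding 585700 is 514229.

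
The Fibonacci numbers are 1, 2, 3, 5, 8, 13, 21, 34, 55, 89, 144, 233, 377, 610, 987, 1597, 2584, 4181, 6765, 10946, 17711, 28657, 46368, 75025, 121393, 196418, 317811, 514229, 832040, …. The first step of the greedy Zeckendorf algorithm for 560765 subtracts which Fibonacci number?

514229

514229 ≤ 560765 < 832040, so the largest Fibonacci number not exceeding 560765 is 514229.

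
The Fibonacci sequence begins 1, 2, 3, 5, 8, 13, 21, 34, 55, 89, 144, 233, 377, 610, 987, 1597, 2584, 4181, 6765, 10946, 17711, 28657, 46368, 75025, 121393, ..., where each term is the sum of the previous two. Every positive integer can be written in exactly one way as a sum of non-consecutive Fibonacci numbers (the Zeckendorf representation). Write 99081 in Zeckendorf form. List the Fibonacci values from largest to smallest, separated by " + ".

75025 + 17711 + 4181 + 1597 + 377 + 144 + 34 + 8 + 3 + 1

Greedily peel off the largest Fibonacci term at each step:
99081 − 75025 = 24056
24056 − 17711 = 6345
6345 − 4181 = 2164
2164 − 1597 = 567
567 − 377 = 190
190 − 144 = 46
46 − 34 = 12
12 − 8 = 4
4 − 3 = 1
1 − 1 = 0
So 99081 = 75025 + 17711 + 4181 + 1597 + 377 + 144 + 34 + 8 + 3 + 1, with no two terms consecutive in the sequence.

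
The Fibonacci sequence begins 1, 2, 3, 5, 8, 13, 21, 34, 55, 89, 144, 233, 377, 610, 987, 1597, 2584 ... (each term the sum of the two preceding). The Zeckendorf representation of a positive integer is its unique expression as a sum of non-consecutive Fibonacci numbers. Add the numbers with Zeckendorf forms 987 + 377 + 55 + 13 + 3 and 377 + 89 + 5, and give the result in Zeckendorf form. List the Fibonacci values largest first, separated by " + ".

1597 + 233 + 55 + 21

The two numbers are 1435 and 471, so their sum is 1906.
Greedy algorithm:
1906: greatest Fibonacci not exceeding it is 1597, leaving 309
309: greatest Fibonacci not exceeding it is 233, leaving 76
76: greatest Fibonacci not exceeding it is 55, leaving 21
21: greatest Fibonacci not exceeding it is 21, leaving 0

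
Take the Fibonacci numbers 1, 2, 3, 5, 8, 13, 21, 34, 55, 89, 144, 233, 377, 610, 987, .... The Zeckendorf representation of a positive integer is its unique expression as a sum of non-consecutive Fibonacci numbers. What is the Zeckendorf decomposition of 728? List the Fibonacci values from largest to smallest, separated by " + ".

610 + 89 + 21 + 8

610 ≤ 728 < 987, so take 610; remainder 118
89 ≤ 118 < 144, so take 89; remainder 29
21 ≤ 29 < 34, so take 21; remainder 8
8 ≤ 8 < 13, so take 8; remainder 0
So 728 = 610 + 89 + 21 + 8, with no two terms consecutive in the sequence.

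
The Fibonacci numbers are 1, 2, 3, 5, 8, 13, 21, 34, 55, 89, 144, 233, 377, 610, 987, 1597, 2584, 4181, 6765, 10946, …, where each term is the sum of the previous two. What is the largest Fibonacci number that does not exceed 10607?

6765

6765 ≤ 10607 < 10946, so the largest Fibonacci number not exceeding 10607 is 6765.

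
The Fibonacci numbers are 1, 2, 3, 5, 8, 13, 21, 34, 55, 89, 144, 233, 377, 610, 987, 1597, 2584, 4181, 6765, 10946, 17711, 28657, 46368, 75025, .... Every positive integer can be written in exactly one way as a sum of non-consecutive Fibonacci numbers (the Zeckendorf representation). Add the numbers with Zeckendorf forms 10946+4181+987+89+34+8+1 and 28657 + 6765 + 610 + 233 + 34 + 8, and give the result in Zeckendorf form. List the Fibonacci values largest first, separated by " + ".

The two numbers are 16246 and 36307, so their sum is 52553.
Greedy algorithm:
largest Fibonacci ≤ 52553 is 46368; 52553 − 46368 = 6185
largest Fibonacci ≤ 6185 is 4181; 6185 − 4181 = 2004
largest Fibonacci ≤ 2004 is 1597; 2004 − 1597 = 407
largest Fibonacci ≤ 407 is 377; 407 − 377 = 30
largest Fibonacci ≤ 30 is 21; 30 − 21 = 9
largest Fibonacci ≤ 9 is 8; 9 − 8 = 1
largest Fibonacci ≤ 1 is 1; 1 − 1 = 0

46368 + 4181 + 1597 + 377 + 21 + 8 + 1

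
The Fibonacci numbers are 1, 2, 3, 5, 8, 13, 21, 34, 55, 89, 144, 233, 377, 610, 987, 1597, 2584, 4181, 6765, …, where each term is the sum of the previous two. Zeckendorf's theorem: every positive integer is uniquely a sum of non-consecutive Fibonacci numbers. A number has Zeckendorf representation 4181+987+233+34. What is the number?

5435

4181+987+233+34 = 5435.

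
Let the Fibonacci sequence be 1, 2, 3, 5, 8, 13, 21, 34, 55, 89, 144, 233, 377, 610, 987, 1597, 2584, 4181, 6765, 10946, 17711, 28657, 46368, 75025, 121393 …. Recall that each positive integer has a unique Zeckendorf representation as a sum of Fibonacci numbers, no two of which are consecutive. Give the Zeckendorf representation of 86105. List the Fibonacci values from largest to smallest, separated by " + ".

75025 + 10946 + 89 + 34 + 8 + 3

86105: greatest Fibonacci not exceeding it is 75025, leaving 11080
11080: greatest Fibonacci not exceeding it is 10946, leaving 134
134: greatest Fibonacci not exceeding it is 89, leaving 45
45: greatest Fibonacci not exceeding it is 34, leaving 11
11: greatest Fibonacci not exceeding it is 8, leaving 3
3: greatest Fibonacci not exceeding it is 3, leaving 0
So 86105 = 75025 + 10946 + 89 + 34 + 8 + 3, with no two terms consecutive in the sequence.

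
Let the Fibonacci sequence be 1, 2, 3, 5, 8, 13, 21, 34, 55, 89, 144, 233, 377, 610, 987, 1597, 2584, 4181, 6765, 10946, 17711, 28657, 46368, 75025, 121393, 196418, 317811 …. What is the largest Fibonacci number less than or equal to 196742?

196418 ≤ 196742 < 317811, so the largest Fibonacci number not exceeding 196742 is 196418.

196418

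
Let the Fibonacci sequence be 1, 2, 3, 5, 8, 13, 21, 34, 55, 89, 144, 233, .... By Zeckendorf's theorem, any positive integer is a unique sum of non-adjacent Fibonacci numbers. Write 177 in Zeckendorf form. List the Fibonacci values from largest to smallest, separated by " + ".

Greedy algorithm:
take 144 (≤ 177); 177 − 144 = 33
take 21 (≤ 33); 33 − 21 = 12
take 8 (≤ 12); 12 − 8 = 4
take 3 (≤ 4); 4 − 3 = 1
take 1 (≤ 1); 1 − 1 = 0
So 177 = 144 + 21 + 8 + 3 + 1, with no two terms consecutive in the sequence.

144 + 21 + 8 + 3 + 1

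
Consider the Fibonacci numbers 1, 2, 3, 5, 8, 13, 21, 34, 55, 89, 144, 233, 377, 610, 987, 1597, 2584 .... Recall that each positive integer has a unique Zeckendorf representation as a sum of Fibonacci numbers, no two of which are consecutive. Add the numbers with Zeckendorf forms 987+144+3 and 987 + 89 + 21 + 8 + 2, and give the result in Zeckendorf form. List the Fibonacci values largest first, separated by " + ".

1597 + 610 + 34

The two numbers are 1134 and 1107, so their sum is 2241.
Greedy algorithm:
take 1597 (≤ 2241); 2241 − 1597 = 644
take 610 (≤ 644); 644 − 610 = 34
take 34 (≤ 34); 34 − 34 = 0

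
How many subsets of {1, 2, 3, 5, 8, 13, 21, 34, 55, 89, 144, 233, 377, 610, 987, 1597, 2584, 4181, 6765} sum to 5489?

8

5489 = 4181+987+233+55+21+8+3+1 = 4181+987+144+89+55+21+8+3+1 = 4181+610+377+233+55+21+8+3+1 = … (5 more), for 8 in all.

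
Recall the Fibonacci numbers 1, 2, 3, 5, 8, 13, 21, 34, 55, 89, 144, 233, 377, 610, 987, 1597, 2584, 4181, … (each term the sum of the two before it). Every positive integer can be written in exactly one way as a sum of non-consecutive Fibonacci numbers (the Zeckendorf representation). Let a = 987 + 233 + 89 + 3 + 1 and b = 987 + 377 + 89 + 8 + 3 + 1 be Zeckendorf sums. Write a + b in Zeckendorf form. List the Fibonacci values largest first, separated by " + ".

The two numbers are 1313 and 1465, so their sum is 2778.
Greedily peel off the largest Fibonacci term at each step:
2778 − 2584 = 194
194 − 144 = 50
50 − 34 = 16
16 − 13 = 3
3 − 3 = 0

2584 + 144 + 34 + 13 + 3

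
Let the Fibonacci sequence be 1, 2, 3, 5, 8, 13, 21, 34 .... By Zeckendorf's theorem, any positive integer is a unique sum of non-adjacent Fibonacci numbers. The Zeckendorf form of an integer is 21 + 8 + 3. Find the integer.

21 + 8 + 3 = 32.

32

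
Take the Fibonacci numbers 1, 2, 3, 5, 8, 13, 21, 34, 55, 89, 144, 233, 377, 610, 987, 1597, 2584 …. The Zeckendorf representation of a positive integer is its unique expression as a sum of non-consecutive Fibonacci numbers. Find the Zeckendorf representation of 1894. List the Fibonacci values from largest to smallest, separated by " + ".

1597 + 233 + 55 + 8 + 1

1894: greatest Fibonacci not exceeding it is 1597, leaving 297
297: greatest Fibonacci not exceeding it is 233, leaving 64
64: greatest Fibonacci not exceeding it is 55, leaving 9
9: greatest Fibonacci not exceeding it is 8, leaving 1
1: greatest Fibonacci not exceeding it is 1, leaving 0
So 1894 = 1597 + 233 + 55 + 8 + 1, with no two terms consecutive in the sequence.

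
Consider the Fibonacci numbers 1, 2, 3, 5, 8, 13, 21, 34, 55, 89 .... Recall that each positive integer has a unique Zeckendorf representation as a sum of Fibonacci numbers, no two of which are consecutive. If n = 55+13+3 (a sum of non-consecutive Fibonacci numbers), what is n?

71

55+13+3 = 71.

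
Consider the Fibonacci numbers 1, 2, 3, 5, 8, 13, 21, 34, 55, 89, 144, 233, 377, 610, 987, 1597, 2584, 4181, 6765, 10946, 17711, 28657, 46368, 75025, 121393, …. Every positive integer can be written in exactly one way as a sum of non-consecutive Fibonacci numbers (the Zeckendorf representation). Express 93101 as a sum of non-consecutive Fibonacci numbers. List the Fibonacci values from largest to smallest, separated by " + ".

75025 + 17711 + 233 + 89 + 34 + 8 + 1

Greedy algorithm:
75025 ≤ 93101 < 121393, so take 75025; remainder 18076
17711 ≤ 18076 < 28657, so take 17711; remainder 365
233 ≤ 365 < 377, so take 233; remainder 132
89 ≤ 132 < 144, so take 89; remainder 43
34 ≤ 43 < 55, so take 34; remainder 9
8 ≤ 9 < 13, so take 8; remainder 1
1 ≤ 1 < 2, so take 1; remainder 0
So 93101 = 75025 + 17711 + 233 + 89 + 34 + 8 + 1, with no two terms consecutive in the sequence.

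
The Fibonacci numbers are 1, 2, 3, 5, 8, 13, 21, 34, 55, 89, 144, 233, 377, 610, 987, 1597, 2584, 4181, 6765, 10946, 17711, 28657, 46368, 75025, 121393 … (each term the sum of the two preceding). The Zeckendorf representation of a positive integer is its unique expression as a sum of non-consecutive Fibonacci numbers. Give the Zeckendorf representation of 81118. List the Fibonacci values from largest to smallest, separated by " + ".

subtract 75025 from 81118: 6093 remains
subtract 4181 from 6093: 1912 remains
subtract 1597 from 1912: 315 remains
subtract 233 from 315: 82 remains
subtract 55 from 82: 27 remains
subtract 21 from 27: 6 remains
subtract 5 from 6: 1 remains
subtract 1 from 1: 0 remains
So 81118 = 75025 + 4181 + 1597 + 233 + 55 + 21 + 5 + 1, with no two terms consecutive in the sequence.

75025 + 4181 + 1597 + 233 + 55 + 21 + 5 + 1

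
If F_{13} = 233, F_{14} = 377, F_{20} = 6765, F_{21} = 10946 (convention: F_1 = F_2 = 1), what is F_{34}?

By the addition formula F_{m+n} = F_m F_{n+1} + F_{m−1} F_n with m=14, n=20: F_{34} = 377·10946 + 233·6765 = 4126642 + 1576245 = 5702887.

5702887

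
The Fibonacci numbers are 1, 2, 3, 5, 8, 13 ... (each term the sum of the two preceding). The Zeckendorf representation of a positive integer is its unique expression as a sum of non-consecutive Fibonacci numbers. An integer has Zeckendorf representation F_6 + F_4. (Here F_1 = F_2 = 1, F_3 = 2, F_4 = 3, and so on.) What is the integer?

F_6 + F_4 = 8 + 3 = 11.

11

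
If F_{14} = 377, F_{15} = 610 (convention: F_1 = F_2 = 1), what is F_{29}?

By the addition formula F_{m+n} = F_m F_{n+1} + F_{m−1} F_n with m=15, n=14: F_{29} = 610·610 + 377·377 = 372100 + 142129 = 514229.

514229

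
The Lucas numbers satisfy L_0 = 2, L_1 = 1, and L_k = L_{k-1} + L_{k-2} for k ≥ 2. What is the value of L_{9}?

76

L_{2} = L_{1} + L_{0} = 1 + 2 = 3
L_{3} = L_{2} + L_{1} = 3 + 1 = 4
L_{4} = L_{3} + L_{2} = 4 + 3 = 7
L_{5} = L_{4} + L_{3} = 7 + 4 = 11
L_{6} = L_{5} + L_{4} = 11 + 7 = 18
L_{7} = L_{6} + L_{5} = 18 + 11 = 29
L_{8} = L_{7} + L_{6} = 29 + 18 = 47
L_{9} = L_{8} + L_{7} = 47 + 29 = 76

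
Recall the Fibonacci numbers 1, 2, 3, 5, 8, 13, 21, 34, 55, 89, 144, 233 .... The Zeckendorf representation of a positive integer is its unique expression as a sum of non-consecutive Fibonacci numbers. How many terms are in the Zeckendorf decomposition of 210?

Repeatedly subtract the largest Fibonacci number that fits:
take 144 (≤ 210); 210 − 144 = 66
take 55 (≤ 66); 66 − 55 = 11
take 8 (≤ 11); 11 − 8 = 3
take 3 (≤ 3); 3 − 3 = 0
210 = 144 + 55 + 8 + 3, which has 4 terms.

4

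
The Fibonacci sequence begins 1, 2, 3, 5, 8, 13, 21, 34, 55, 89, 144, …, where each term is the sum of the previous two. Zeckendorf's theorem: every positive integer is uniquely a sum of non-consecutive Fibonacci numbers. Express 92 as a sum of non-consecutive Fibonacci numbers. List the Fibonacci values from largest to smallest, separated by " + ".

92: greatest Fibonacci not exceeding it is 89, leaving 3
3: greatest Fibonacci not exceeding it is 3, leaving 0
So 92 = 89 + 3, with no two terms consecutive in the sequence.

89 + 3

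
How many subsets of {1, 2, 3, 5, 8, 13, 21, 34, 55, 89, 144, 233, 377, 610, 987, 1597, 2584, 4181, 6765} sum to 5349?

60

5349 = 4181+987+144+34+3 = 4181+987+144+34+2+1 = 4181+987+144+21+13+3 = … (57 more), for 60 in all.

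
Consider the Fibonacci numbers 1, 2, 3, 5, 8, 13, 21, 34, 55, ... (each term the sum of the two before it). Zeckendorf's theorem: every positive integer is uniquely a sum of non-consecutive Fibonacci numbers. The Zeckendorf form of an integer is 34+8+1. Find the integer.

34+8+1 = 43.

43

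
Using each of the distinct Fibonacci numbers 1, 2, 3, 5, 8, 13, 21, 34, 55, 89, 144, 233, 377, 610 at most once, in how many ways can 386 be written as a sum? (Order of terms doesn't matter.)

9

Each representation comes from the Zeckendorf form by replacing some F_k with F_{k−1} + F_{k−2} where possible.
386 = 377+8+1 = 377+5+3+1 = 233+144+8+1 = 233+144+5+3+1 = … (5 more), for 9 in all.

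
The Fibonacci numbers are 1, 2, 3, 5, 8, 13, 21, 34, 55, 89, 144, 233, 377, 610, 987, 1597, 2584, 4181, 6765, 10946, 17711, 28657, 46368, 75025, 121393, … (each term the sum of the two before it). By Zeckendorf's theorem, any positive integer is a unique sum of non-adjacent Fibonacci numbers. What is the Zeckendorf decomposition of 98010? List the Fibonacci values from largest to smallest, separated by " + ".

Repeatedly subtract the largest Fibonacci number that fits:
75025 ≤ 98010 < 121393, so take 75025; remainder 22985
17711 ≤ 22985 < 28657, so take 17711; remainder 5274
4181 ≤ 5274 < 6765, so take 4181; remainder 1093
987 ≤ 1093 < 1597, so take 987; remainder 106
89 ≤ 106 < 144, so take 89; remainder 17
13 ≤ 17 < 21, so take 13; remainder 4
3 ≤ 4 < 5, so take 3; remainder 1
1 ≤ 1 < 2, so take 1; remainder 0
So 98010 = 75025 + 17711 + 4181 + 987 + 89 + 13 + 3 + 1, with no two terms consecutive in the sequence.

75025 + 17711 + 4181 + 987 + 89 + 13 + 3 + 1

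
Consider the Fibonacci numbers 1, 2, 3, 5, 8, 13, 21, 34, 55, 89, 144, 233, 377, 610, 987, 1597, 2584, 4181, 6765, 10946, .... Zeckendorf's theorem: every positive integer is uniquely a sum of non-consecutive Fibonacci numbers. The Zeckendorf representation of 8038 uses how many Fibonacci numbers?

7

Repeatedly subtract the largest Fibonacci number that fits:
take 6765 (≤ 8038); 8038 − 6765 = 1273
take 987 (≤ 1273); 1273 − 987 = 286
take 233 (≤ 286); 286 − 233 = 53
take 34 (≤ 53); 53 − 34 = 19
take 13 (≤ 19); 19 − 13 = 6
take 5 (≤ 6); 6 − 5 = 1
take 1 (≤ 1); 1 − 1 = 0
8038 = 6765 + 987 + 233 + 34 + 13 + 5 + 1, which has 7 terms.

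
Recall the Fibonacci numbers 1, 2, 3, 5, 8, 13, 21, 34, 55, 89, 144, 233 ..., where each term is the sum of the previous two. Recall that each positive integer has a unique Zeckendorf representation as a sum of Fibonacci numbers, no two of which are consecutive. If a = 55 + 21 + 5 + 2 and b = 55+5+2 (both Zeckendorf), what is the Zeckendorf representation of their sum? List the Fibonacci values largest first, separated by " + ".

The two numbers are 83 and 62, so their sum is 145.
largest Fibonacci ≤ 145 is 144; 145 − 144 = 1
largest Fibonacci ≤ 1 is 1; 1 − 1 = 0

144 + 1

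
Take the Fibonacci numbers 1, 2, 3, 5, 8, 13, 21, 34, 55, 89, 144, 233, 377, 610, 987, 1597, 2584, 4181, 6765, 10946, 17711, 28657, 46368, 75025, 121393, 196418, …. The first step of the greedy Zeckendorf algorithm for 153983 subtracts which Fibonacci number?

121393 ≤ 153983 < 196418, so the largest Fibonacci number not exceeding 153983 is 121393.

121393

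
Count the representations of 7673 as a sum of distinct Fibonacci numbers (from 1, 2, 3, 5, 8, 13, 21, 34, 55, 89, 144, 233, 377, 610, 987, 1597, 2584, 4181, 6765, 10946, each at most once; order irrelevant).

Starting from the Zeckendorf form and repeatedly splitting a term F_k into F_{k−1} + F_{k−2} (when neither is already used) reaches every representation.
7673 = 6765+610+233+55+8+2 = 6765+610+233+55+5+3+2 = 6765+610+233+34+21+8+2 = … (42 more), for 45 in all.

45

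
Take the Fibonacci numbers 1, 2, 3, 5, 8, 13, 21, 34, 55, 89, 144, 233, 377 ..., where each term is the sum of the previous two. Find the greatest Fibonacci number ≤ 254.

233

233 ≤ 254 < 377, so the largest Fibonacci number not exceeding 254 is 233.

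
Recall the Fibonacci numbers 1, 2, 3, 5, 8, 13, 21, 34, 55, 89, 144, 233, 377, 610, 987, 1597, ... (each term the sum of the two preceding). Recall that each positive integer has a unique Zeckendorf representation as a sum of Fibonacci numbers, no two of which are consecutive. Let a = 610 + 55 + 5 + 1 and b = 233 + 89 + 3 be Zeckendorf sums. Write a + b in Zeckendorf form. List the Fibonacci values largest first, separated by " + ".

The two numbers are 671 and 325, so their sum is 996.
Repeatedly subtract the largest Fibonacci number that fits:
take 987 (≤ 996); 996 − 987 = 9
take 8 (≤ 9); 9 − 8 = 1
take 1 (≤ 1); 1 − 1 = 0

987 + 8 + 1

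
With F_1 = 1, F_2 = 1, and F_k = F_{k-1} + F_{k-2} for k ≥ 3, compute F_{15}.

610

Iterating the recurrence up to F_{9} = 34 and F_{8} = 21:
F_{10} = F_{9} + F_{8} = 34 + 21 = 55
F_{11} = F_{10} + F_{9} = 55 + 34 = 89
F_{12} = F_{11} + F_{10} = 89 + 55 = 144
F_{13} = F_{12} + F_{11} = 144 + 89 = 233
F_{14} = F_{13} + F_{12} = 233 + 144 = 377
F_{15} = F_{14} + F_{13} = 377 + 233 = 610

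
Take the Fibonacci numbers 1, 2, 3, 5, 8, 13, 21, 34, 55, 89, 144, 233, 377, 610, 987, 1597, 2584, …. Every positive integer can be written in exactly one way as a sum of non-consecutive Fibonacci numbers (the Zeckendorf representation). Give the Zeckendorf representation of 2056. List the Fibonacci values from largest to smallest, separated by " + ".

1597 + 377 + 55 + 21 + 5 + 1

1597 ≤ 2056 < 2584, so take 1597; remainder 459
377 ≤ 459 < 610, so take 377; remainder 82
55 ≤ 82 < 89, so take 55; remainder 27
21 ≤ 27 < 34, so take 21; remainder 6
5 ≤ 6 < 8, so take 5; remainder 1
1 ≤ 1 < 2, so take 1; remainder 0
So 2056 = 1597 + 377 + 55 + 21 + 5 + 1, with no two terms consecutive in the sequence.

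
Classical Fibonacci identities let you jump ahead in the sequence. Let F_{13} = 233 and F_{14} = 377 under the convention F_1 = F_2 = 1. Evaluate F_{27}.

196418

By F_{2k+1} = F_k² + F_{k+1}²: F_{27} = 233² + 377² = 54289 + 142129 = 196418.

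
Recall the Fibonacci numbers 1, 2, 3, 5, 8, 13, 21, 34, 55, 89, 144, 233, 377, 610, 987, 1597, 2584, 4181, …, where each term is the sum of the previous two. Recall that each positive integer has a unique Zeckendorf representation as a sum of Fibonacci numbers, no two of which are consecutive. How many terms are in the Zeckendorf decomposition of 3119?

5

take 2584 (≤ 3119); 3119 − 2584 = 535
take 377 (≤ 535); 535 − 377 = 158
take 144 (≤ 158); 158 − 144 = 14
take 13 (≤ 14); 14 − 13 = 1
take 1 (≤ 1); 1 − 1 = 0
3119 = 2584 + 377 + 144 + 13 + 1, which has 5 terms.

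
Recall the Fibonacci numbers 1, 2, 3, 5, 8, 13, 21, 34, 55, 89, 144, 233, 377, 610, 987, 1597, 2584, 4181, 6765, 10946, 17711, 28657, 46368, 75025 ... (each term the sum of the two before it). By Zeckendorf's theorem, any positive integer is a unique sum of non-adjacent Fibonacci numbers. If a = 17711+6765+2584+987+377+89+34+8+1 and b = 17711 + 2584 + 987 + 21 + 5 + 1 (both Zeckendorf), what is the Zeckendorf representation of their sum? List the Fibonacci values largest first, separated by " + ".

46368 + 2584 + 610 + 233 + 55 + 13 + 2

The two numbers are 28556 and 21309, so their sum is 49865.
46368 ≤ 49865 < 75025, so take 46368; remainder 3497
2584 ≤ 3497 < 4181, so take 2584; remainder 913
610 ≤ 913 < 987, so take 610; remainder 303
233 ≤ 303 < 377, so take 233; remainder 70
55 ≤ 70 < 89, so take 55; remainder 15
13 ≤ 15 < 21, so take 13; remainder 2
2 ≤ 2 < 3, so take 2; remainder 0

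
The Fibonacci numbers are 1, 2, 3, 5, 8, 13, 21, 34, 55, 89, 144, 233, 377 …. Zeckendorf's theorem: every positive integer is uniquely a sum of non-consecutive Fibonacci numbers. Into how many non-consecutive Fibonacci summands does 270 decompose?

3

233 ≤ 270 < 377, so take 233; remainder 37
34 ≤ 37 < 55, so take 34; remainder 3
3 ≤ 3 < 5, so take 3; remainder 0
270 = 233 + 34 + 3, which has 3 terms.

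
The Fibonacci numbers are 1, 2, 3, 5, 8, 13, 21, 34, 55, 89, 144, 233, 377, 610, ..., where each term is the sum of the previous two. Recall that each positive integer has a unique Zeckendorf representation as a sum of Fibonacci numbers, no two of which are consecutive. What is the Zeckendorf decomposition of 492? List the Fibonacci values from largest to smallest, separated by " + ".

Greedy algorithm:
492 − 377 = 115
115 − 89 = 26
26 − 21 = 5
5 − 5 = 0
So 492 = 377 + 89 + 21 + 5, with no two terms consecutive in the sequence.

377 + 89 + 21 + 5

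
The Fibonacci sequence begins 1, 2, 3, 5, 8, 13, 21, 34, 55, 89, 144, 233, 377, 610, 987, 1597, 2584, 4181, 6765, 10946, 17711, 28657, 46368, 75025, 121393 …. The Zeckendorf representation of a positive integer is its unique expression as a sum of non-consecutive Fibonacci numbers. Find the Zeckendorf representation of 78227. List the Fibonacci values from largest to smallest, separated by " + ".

78227: greatest Fibonacci not exceeding it is 75025, leaving 3202
3202: greatest Fibonacci not exceeding it is 2584, leaving 618
618: greatest Fibonacci not exceeding it is 610, leaving 8
8: greatest Fibonacci not exceeding it is 8, leaving 0
So 78227 = 75025 + 2584 + 610 + 8, with no two terms consecutive in the sequence.

75025 + 2584 + 610 + 8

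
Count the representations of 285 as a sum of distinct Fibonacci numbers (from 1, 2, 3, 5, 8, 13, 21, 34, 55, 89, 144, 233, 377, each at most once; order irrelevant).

Each representation comes from the Zeckendorf form by replacing some F_k with F_{k−1} + F_{k−2} where possible.
285 = 233+34+13+5 = 233+34+13+3+2 = 144+89+34+13+5 = … (6 more), for 9 in all.

9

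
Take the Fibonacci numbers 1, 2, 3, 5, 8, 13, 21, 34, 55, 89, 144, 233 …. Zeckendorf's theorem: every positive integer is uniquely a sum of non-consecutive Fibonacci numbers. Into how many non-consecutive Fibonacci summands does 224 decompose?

Greedily peel off the largest Fibonacci term at each step:
take 144 (≤ 224); 224 − 144 = 80
take 55 (≤ 80); 80 − 55 = 25
take 21 (≤ 25); 25 − 21 = 4
take 3 (≤ 4); 4 − 3 = 1
take 1 (≤ 1); 1 − 1 = 0
224 = 144 + 55 + 21 + 3 + 1, which has 5 terms.

5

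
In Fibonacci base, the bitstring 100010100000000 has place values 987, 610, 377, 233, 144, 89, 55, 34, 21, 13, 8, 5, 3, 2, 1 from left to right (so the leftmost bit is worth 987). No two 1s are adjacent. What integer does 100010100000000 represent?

1186

Summing the place values of the 1 bits: 987 + 144 + 55 = 1186.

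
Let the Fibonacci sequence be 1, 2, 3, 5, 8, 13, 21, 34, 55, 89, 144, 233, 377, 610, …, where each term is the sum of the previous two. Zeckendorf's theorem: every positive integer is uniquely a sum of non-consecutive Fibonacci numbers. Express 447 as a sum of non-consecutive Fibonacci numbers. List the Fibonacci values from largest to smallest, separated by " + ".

377 + 55 + 13 + 2

take 377 (≤ 447); 447 − 377 = 70
take 55 (≤ 70); 70 − 55 = 15
take 13 (≤ 15); 15 − 13 = 2
take 2 (≤ 2); 2 − 2 = 0
So 447 = 377 + 55 + 13 + 2, with no two terms consecutive in the sequence.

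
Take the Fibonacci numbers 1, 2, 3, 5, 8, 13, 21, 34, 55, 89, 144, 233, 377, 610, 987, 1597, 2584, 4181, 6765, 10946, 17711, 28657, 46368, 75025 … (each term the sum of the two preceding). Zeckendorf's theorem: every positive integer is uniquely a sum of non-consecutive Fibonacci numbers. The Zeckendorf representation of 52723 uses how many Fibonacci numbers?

Repeatedly subtract the largest Fibonacci number that fits:
largest Fibonacci ≤ 52723 is 46368; 52723 − 46368 = 6355
largest Fibonacci ≤ 6355 is 4181; 6355 − 4181 = 2174
largest Fibonacci ≤ 2174 is 1597; 2174 − 1597 = 577
largest Fibonacci ≤ 577 is 377; 577 − 377 = 200
largest Fibonacci ≤ 200 is 144; 200 − 144 = 56
largest Fibonacci ≤ 56 is 55; 56 − 55 = 1
largest Fibonacci ≤ 1 is 1; 1 − 1 = 0
52723 = 46368 + 4181 + 1597 + 377 + 144 + 55 + 1, which has 7 terms.

7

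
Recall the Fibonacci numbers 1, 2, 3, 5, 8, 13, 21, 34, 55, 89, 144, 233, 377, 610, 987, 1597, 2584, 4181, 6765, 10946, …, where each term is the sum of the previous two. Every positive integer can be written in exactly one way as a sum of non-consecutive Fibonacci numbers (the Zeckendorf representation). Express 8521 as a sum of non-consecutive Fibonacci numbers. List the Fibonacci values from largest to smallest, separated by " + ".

6765 + 1597 + 144 + 13 + 2

8521 − 6765 = 1756
1756 − 1597 = 159
159 − 144 = 15
15 − 13 = 2
2 − 2 = 0
So 8521 = 6765 + 1597 + 144 + 13 + 2, with no two terms consecutive in the sequence.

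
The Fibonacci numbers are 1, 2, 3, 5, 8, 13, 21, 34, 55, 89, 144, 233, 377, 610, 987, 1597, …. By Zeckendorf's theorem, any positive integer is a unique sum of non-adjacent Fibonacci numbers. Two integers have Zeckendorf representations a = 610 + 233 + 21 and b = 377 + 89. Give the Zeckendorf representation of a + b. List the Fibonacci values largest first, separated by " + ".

987 + 233 + 89 + 21

The two numbers are 864 and 466, so their sum is 1330.
Repeatedly subtract the largest Fibonacci number that fits:
subtract 987 from 1330: 343 remains
subtract 233 from 343: 110 remains
subtract 89 from 110: 21 remains
subtract 21 from 21: 0 remains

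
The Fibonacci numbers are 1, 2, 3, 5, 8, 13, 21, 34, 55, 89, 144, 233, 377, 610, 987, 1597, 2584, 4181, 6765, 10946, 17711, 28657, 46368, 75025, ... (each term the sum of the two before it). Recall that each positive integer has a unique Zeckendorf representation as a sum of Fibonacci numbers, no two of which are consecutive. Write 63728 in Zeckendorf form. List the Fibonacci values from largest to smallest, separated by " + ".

Greedily peel off the largest Fibonacci term at each step:
take 46368 (≤ 63728); 63728 − 46368 = 17360
take 10946 (≤ 17360); 17360 − 10946 = 6414
take 4181 (≤ 6414); 6414 − 4181 = 2233
take 1597 (≤ 2233); 2233 − 1597 = 636
take 610 (≤ 636); 636 − 610 = 26
take 21 (≤ 26); 26 − 21 = 5
take 5 (≤ 5); 5 − 5 = 0
So 63728 = 46368 + 10946 + 4181 + 1597 + 610 + 21 + 5, with no two terms consecutive in the sequence.

46368 + 10946 + 4181 + 1597 + 610 + 21 + 5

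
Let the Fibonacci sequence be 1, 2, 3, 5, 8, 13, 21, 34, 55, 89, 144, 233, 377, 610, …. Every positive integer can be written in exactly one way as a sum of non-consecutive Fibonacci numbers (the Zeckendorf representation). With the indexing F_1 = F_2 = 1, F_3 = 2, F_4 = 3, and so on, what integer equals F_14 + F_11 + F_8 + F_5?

492

F_14 + F_11 + F_8 + F_5 = 377 + 89 + 21 + 5 = 492.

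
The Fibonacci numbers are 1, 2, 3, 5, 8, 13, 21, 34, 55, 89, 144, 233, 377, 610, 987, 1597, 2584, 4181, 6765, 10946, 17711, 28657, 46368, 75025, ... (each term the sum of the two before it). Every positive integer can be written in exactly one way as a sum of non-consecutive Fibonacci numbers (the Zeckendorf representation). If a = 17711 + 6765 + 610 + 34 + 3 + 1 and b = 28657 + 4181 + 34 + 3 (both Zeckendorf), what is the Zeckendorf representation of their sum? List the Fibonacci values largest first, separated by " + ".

The two numbers are 25124 and 32875, so their sum is 57999.
subtract 46368 from 57999: 11631 remains
subtract 10946 from 11631: 685 remains
subtract 610 from 685: 75 remains
subtract 55 from 75: 20 remains
subtract 13 from 20: 7 remains
subtract 5 from 7: 2 remains
subtract 2 from 2: 0 remains

46368 + 10946 + 610 + 55 + 13 + 5 + 2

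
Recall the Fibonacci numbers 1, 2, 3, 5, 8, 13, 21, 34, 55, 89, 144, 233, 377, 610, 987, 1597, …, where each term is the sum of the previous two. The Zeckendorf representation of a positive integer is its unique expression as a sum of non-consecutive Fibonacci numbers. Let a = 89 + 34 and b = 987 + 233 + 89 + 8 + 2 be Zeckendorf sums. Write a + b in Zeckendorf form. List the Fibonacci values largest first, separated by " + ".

The two numbers are 123 and 1319, so their sum is 1442.
Repeatedly subtract the largest Fibonacci number that fits:
take 987 (≤ 1442); 1442 − 987 = 455
take 377 (≤ 455); 455 − 377 = 78
take 55 (≤ 78); 78 − 55 = 23
take 21 (≤ 23); 23 − 21 = 2
take 2 (≤ 2); 2 − 2 = 0

987 + 377 + 55 + 21 + 2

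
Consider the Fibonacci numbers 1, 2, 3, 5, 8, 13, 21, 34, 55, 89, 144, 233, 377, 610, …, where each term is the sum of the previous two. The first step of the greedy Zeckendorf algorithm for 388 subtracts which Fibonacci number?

377 ≤ 388 < 610, so the largest Fibonacci number not exceeding 388 is 377.

377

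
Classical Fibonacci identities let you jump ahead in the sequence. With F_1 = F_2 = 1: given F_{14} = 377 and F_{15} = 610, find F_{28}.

By the doubling identity F_{2k} = F_k(2F_{k+1} − F_k): F_{28} = 377·(2·610 − 377) = 377·843 = 317811.

317811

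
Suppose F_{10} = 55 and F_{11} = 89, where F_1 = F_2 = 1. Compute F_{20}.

6765

By the doubling identity F_{2k} = F_k(2F_{k+1} − F_k): F_{20} = 55·(2·89 − 55) = 55·123 = 6765.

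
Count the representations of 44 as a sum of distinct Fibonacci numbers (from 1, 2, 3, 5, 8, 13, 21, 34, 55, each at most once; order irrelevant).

4

Each representation comes from the Zeckendorf form by replacing some F_k with F_{k−1} + F_{k−2} where possible.
44 = 34+8+2 = 34+5+3+2 = 21+13+8+2 = … (1 more), for 4 in all.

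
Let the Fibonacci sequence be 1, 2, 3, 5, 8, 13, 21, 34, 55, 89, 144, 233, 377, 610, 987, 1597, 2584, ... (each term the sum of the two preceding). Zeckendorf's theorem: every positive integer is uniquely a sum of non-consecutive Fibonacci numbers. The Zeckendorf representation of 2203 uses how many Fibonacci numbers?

7

largest Fibonacci ≤ 2203 is 1597; 2203 − 1597 = 606
largest Fibonacci ≤ 606 is 377; 606 − 377 = 229
largest Fibonacci ≤ 229 is 144; 229 − 144 = 85
largest Fibonacci ≤ 85 is 55; 85 − 55 = 30
largest Fibonacci ≤ 30 is 21; 30 − 21 = 9
largest Fibonacci ≤ 9 is 8; 9 − 8 = 1
largest Fibonacci ≤ 1 is 1; 1 − 1 = 0
2203 = 1597 + 377 + 144 + 55 + 21 + 8 + 1, which has 7 terms.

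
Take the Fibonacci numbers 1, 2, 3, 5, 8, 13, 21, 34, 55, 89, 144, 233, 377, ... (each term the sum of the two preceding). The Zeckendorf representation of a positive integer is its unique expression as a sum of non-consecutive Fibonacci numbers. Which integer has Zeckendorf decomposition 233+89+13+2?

337

233+89+13+2 = 337.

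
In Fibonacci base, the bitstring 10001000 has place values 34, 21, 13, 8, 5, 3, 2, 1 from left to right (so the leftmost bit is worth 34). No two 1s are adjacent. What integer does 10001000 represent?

39

Summing the place values of the 1 bits: 34 + 5 = 39.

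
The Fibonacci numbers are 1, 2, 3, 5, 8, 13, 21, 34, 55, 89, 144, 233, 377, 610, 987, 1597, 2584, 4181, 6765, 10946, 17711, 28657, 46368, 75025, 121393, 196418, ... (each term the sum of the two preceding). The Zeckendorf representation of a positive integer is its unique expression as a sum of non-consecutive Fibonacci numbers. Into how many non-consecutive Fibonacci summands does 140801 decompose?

Greedily peel off the largest Fibonacci term at each step:
140801: greatest Fibonacci not exceeding it is 121393, leaving 19408
19408: greatest Fibonacci not exceeding it is 17711, leaving 1697
1697: greatest Fibonacci not exceeding it is 1597, leaving 100
100: greatest Fibonacci not exceeding it is 89, leaving 11
11: greatest Fibonacci not exceeding it is 8, leaving 3
3: greatest Fibonacci not exceeding it is 3, leaving 0
140801 = 121393 + 17711 + 1597 + 89 + 8 + 3, which has 6 terms.

6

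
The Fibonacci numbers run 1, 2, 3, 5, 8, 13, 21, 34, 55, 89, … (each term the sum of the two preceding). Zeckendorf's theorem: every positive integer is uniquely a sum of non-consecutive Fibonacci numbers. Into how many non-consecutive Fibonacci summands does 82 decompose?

subtract 55 from 82: 27 remains
subtract 21 from 27: 6 remains
subtract 5 from 6: 1 remains
subtract 1 from 1: 0 remains
82 = 55 + 21 + 5 + 1, which has 4 terms.

4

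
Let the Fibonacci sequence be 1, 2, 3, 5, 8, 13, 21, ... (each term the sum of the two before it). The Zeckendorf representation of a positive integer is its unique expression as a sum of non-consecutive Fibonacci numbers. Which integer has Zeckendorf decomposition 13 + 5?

13 + 5 = 18.

18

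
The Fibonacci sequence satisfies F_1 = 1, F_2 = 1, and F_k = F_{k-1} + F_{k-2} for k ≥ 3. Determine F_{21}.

Iterating the recurrence up to F_{15} = 610 and F_{14} = 377:
F_{16} = F_{15} + F_{14} = 610 + 377 = 987
F_{17} = F_{16} + F_{15} = 987 + 610 = 1597
F_{18} = F_{17} + F_{16} = 1597 + 987 = 2584
F_{19} = F_{18} + F_{17} = 2584 + 1597 = 4181
F_{20} = F_{19} + F_{18} = 4181 + 2584 = 6765
F_{21} = F_{20} + F_{19} = 6765 + 4181 = 10946

10946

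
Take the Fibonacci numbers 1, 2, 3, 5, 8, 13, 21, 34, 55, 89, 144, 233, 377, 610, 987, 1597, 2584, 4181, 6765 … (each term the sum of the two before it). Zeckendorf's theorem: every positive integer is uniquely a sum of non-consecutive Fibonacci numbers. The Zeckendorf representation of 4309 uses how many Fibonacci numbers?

Greedily peel off the largest Fibonacci term at each step:
take 4181 (≤ 4309); 4309 − 4181 = 128
take 89 (≤ 128); 128 − 89 = 39
take 34 (≤ 39); 39 − 34 = 5
take 5 (≤ 5); 5 − 5 = 0
4309 = 4181 + 89 + 34 + 5, which has 4 terms.

4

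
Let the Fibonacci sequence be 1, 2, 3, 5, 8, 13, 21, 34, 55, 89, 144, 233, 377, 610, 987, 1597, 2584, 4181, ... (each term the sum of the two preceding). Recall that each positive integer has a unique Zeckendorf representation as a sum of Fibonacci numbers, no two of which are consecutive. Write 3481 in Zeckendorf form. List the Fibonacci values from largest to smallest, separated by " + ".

2584 + 610 + 233 + 34 + 13 + 5 + 2

2584 ≤ 3481 < 4181, so take 2584; remainder 897
610 ≤ 897 < 987, so take 610; remainder 287
233 ≤ 287 < 377, so take 233; remainder 54
34 ≤ 54 < 55, so take 34; remainder 20
13 ≤ 20 < 21, so take 13; remainder 7
5 ≤ 7 < 8, so take 5; remainder 2
2 ≤ 2 < 3, so take 2; remainder 0
So 3481 = 2584 + 610 + 233 + 34 + 13 + 5 + 2, with no two terms consecutive in the sequence.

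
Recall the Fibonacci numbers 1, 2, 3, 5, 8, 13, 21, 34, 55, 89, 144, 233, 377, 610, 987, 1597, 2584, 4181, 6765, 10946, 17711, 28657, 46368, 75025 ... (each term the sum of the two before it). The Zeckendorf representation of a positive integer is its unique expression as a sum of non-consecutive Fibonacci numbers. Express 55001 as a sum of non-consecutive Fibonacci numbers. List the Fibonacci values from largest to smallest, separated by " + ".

Greedy algorithm:
take 46368 (≤ 55001); 55001 − 46368 = 8633
take 6765 (≤ 8633); 8633 − 6765 = 1868
take 1597 (≤ 1868); 1868 − 1597 = 271
take 233 (≤ 271); 271 − 233 = 38
take 34 (≤ 38); 38 − 34 = 4
take 3 (≤ 4); 4 − 3 = 1
take 1 (≤ 1); 1 − 1 = 0
So 55001 = 46368 + 6765 + 1597 + 233 + 34 + 3 + 1, with no two terms consecutive in the sequence.

46368 + 6765 + 1597 + 233 + 34 + 3 + 1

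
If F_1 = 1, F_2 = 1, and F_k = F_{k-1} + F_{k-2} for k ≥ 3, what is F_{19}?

Iterating the recurrence up to F_{12} = 144 and F_{11} = 89:
F_{13} = F_{12} + F_{11} = 144 + 89 = 233
F_{14} = F_{13} + F_{12} = 233 + 144 = 377
F_{15} = F_{14} + F_{13} = 377 + 233 = 610
F_{16} = F_{15} + F_{14} = 610 + 377 = 987
F_{17} = F_{16} + F_{15} = 987 + 610 = 1597
F_{18} = F_{17} + F_{16} = 1597 + 987 = 2584
F_{19} = F_{18} + F_{17} = 2584 + 1597 = 4181

4181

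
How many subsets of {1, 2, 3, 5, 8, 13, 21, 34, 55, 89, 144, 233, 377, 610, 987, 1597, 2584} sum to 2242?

26

Starting from the Zeckendorf form and repeatedly splitting a term F_k into F_{k−1} + F_{k−2} (when neither is already used) reaches every representation.
2242 = 1597+610+34+1 = 1597+610+21+13+1 = 1597+377+233+34+1 = 1597+610+21+8+5+1 = 1597+377+233+21+13+1 = … (21 more), for 26 in all.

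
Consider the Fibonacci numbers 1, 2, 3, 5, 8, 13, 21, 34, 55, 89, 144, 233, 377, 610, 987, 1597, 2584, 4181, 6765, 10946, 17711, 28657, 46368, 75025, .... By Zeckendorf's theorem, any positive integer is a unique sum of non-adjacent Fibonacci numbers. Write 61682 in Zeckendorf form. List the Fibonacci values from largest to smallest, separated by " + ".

46368 + 10946 + 4181 + 144 + 34 + 8 + 1

46368 ≤ 61682 < 75025, so take 46368; remainder 15314
10946 ≤ 15314 < 17711, so take 10946; remainder 4368
4181 ≤ 4368 < 6765, so take 4181; remainder 187
144 ≤ 187 < 233, so take 144; remainder 43
34 ≤ 43 < 55, so take 34; remainder 9
8 ≤ 9 < 13, so take 8; remainder 1
1 ≤ 1 < 2, so take 1; remainder 0
So 61682 = 46368 + 10946 + 4181 + 144 + 34 + 8 + 1, with no two terms consecutive in the sequence.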